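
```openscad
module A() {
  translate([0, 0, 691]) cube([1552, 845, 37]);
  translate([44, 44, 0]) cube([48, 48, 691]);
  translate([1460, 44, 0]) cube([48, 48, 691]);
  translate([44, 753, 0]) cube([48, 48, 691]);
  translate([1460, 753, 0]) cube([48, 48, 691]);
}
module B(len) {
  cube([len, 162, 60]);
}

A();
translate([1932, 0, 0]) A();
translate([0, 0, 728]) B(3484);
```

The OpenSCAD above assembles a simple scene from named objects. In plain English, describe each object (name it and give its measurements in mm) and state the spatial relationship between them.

A is a table with a 1552×845 mm rectangular top, 37 mm thick, top surface at z = 728 mm, supported by four 48×48 mm square legs, each inset 44 mm from the nearest pair of top edges, running from the floor.

B is a rectangular beam 3484 mm long (x), 162 mm deep (y), 60 mm thick (z).

The beam spans the tops of two tables placed 380 mm apart, resting at z = 728 mm.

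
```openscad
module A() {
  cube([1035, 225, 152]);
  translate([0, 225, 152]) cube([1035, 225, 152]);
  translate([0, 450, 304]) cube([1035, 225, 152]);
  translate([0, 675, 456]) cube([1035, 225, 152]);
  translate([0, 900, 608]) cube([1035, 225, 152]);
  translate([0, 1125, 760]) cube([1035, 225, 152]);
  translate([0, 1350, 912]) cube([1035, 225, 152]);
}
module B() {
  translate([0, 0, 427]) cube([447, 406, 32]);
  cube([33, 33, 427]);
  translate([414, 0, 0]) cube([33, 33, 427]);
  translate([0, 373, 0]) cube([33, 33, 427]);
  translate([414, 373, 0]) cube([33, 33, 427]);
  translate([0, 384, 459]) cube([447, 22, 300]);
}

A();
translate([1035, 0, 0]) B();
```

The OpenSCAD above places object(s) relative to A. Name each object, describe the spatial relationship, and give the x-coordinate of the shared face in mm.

A is a staircase. B is a chair. The chair is against the staircase's +x side, with their −y faces flush. The x-coordinate of the shared face is 1035 mm.

The staircase's +x face and the chair's −x face are both at x = 1035 mm.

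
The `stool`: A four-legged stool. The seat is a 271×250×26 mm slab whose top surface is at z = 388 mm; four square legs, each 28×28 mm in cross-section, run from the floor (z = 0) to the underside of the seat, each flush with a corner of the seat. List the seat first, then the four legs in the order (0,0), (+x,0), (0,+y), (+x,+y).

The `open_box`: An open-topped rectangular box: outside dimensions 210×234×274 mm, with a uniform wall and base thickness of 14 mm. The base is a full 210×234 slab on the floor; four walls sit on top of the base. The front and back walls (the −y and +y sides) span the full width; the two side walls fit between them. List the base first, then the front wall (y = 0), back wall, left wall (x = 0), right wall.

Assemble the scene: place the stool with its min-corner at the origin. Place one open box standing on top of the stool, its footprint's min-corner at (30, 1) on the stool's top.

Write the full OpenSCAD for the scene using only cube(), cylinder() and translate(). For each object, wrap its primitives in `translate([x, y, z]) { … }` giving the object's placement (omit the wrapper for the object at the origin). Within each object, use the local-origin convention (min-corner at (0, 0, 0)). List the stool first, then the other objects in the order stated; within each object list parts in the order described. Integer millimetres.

translate([0, 0, 362]) cube([271, 250, 26]);
cube([28, 28, 362]);
translate([243, 0, 0]) cube([28, 28, 362]);
translate([0, 222, 0]) cube([28, 28, 362]);
translate([243, 222, 0]) cube([28, 28, 362]);
translate([30, 1, 388]) {
  cube([210, 234, 14]);
  translate([0, 0, 14]) cube([210, 14, 260]);
  translate([0, 220, 14]) cube([210, 14, 260]);
  translate([0, 14, 14]) cube([14, 206, 260]);
  translate([196, 14, 14]) cube([14, 206, 260]);
}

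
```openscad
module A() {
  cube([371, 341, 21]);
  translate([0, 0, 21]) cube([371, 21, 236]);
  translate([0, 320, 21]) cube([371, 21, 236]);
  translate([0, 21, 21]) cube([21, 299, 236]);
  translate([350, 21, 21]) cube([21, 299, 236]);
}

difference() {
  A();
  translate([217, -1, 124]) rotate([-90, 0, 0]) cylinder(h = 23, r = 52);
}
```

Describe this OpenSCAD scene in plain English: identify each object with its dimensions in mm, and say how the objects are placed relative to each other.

A is an open-topped rectangular box: outside dimensions 371×341×257 mm, with a uniform wall and base thickness of 21 mm. The base is a full 371×341 slab on the floor; four walls sit on top of the base. The front and back walls (the −y and +y sides) span the full width; the two side walls fit between them.

The open box has a circular hole of radius 52 mm through its front wall, centred at (x = 217, z = 124).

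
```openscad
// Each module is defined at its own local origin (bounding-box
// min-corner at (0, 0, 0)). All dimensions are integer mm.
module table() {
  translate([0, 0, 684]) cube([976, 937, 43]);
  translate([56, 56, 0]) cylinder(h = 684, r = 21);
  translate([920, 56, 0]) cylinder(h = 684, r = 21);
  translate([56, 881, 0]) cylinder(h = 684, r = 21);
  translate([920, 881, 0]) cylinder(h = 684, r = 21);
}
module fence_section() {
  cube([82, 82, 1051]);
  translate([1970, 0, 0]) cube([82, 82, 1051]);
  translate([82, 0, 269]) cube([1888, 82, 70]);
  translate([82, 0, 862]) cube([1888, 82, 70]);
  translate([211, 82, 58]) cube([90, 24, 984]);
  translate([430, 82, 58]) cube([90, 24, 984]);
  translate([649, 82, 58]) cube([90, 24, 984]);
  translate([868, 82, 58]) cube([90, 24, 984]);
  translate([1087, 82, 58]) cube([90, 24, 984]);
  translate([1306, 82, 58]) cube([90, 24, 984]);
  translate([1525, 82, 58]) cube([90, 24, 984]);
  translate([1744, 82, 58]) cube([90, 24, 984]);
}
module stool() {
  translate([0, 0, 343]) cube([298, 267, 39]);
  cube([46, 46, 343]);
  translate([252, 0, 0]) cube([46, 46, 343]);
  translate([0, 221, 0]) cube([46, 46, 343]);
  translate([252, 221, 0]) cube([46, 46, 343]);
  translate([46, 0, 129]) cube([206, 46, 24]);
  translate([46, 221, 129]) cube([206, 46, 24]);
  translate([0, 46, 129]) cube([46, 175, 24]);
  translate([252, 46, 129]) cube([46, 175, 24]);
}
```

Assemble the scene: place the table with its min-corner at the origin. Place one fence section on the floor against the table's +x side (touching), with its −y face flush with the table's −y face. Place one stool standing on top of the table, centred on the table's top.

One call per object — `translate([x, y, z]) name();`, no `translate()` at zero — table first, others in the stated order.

table();
translate([976, 0, 0]) fence_section();
translate([339, 335, 727]) stool();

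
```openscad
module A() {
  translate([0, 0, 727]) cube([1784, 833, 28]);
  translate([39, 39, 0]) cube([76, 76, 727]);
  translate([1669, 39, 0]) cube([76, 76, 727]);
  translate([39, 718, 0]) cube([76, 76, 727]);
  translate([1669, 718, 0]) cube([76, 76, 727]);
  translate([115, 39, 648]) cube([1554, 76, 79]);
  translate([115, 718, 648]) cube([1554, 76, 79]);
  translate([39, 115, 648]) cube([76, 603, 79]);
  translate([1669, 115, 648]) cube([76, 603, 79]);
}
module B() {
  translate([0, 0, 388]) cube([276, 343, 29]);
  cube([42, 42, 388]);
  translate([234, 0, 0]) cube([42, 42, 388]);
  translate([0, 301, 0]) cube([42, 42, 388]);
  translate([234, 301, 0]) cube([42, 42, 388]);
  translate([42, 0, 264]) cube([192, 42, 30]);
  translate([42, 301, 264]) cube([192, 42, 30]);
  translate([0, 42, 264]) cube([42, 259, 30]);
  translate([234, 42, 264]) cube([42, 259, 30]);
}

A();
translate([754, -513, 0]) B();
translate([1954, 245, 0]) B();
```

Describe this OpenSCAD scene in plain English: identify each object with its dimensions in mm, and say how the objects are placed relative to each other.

A is a table: top 1784 mm (x) × 833 mm (y), 28 mm thick, upper face at z = 755 mm, on four 76×76 mm square legs, each inset 39 mm from the nearest pair of top edges, running from z = 0 to the bottom of the top. Four apron rails, 76 mm thick and 79 mm tall, run between adjacent legs with their top edges flush with the underside of the top and their outer faces flush with the legs' outer faces.

B is a four-legged stool. The seat is 276×343 mm, 29 mm thick, top at z = 417 mm. It stands on four square legs, each 42×42 mm in cross-section, from z = 0 to the seat underside, each flush with a corner of the seat. Four stretchers, 42 mm wide and 30 mm tall, connect adjacent legs with their undersides at z = 264 mm, each running between the inner faces of the legs it joins and aligned with the legs' outer faces on the other axis.

Two stools sit around the table at the −y, +x sides.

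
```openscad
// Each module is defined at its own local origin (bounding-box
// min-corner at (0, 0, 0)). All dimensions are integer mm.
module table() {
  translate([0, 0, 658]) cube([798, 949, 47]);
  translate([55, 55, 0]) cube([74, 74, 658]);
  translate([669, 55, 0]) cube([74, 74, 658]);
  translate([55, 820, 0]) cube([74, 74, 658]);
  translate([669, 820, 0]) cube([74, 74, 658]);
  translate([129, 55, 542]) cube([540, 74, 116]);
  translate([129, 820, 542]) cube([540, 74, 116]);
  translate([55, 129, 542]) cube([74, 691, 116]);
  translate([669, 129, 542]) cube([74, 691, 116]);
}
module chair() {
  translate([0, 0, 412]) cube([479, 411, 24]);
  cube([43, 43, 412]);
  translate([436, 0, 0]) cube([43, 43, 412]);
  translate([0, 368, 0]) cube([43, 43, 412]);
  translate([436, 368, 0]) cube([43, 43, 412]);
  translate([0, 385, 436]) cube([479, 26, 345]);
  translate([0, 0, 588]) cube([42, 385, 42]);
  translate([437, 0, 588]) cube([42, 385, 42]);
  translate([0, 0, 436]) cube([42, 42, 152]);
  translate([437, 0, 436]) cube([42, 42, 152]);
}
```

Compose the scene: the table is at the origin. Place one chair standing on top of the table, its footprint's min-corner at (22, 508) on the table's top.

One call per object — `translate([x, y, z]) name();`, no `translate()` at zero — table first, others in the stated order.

table();
translate([22, 508, 705]) chair();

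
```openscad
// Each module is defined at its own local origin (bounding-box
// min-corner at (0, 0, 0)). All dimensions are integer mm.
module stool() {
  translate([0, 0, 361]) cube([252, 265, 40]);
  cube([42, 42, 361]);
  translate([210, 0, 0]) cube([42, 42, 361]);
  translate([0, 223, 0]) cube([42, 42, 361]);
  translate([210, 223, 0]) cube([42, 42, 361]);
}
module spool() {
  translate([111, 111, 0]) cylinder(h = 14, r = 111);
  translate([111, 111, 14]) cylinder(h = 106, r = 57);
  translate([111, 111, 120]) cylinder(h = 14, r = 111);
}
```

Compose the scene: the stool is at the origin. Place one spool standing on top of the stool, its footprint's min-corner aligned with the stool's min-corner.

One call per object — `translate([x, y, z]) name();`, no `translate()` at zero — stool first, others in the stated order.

stool();
translate([0, 0, 401]) spool();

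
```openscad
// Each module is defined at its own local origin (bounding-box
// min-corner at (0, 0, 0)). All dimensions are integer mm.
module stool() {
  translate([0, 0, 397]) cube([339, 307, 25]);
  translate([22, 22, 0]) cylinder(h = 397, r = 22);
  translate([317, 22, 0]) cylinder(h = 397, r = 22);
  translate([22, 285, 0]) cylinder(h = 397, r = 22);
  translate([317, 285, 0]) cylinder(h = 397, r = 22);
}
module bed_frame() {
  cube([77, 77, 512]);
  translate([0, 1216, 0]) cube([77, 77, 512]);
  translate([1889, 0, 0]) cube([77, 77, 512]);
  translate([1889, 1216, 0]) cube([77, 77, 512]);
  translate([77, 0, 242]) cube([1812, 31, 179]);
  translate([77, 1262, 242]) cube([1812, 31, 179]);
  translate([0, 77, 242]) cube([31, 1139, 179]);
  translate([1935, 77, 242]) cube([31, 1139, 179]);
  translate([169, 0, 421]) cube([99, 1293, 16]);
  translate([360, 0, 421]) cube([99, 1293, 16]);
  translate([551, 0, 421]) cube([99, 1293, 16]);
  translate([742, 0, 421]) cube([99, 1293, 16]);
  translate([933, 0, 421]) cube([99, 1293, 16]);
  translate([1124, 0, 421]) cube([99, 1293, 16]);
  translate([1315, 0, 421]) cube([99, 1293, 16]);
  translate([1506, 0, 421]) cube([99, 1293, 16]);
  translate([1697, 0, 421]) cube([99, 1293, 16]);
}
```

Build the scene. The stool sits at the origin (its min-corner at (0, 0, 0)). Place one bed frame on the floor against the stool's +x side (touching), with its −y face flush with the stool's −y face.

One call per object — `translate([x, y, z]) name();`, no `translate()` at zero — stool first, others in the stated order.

stool();
translate([339, 0, 0]) bed_frame();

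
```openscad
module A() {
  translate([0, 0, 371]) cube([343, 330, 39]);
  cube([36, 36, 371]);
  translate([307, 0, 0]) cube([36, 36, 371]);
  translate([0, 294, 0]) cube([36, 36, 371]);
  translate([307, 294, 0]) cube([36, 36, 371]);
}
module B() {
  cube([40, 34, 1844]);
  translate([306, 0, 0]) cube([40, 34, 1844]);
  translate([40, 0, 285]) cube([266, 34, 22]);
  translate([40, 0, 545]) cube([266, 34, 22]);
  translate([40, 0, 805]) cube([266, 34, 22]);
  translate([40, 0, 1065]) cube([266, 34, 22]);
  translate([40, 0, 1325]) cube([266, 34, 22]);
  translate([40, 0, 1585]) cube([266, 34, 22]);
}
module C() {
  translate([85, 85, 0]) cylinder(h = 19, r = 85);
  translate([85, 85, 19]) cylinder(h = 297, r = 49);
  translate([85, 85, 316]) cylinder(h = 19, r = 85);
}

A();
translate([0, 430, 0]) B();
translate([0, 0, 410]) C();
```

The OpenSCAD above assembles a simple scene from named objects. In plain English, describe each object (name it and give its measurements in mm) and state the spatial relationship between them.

A is a four-legged stool. The seat is 343×330 mm, 39 mm thick, top at z = 410 mm. It stands on four square legs, each 36×36 mm in cross-section, from z = 0 to the seat underside, each flush with a corner of the seat.

B is a straight ladder. Two 40×34 mm vertical rails, 1844 mm tall, stand 346 mm apart (outside-to-outside) with their front faces coplanar on the −y side. 6 rungs, each 34 mm deep and 22 mm tall, span between the inner faces of the rails, front faces flush with the rails. The lowest rung's underside is at z = 285 mm and rungs are spaced 260 mm apart (underside to underside).

C is a spool: two coaxial disc flanges of radius 85 mm and thickness 19 mm, joined by a core cylinder of radius 49 mm and height 297 mm. The lower flange rests on z = 0 and the three cylinders share a vertical axis.

The ladder is on the floor beside the stool on its +y side. The spool is on top of the stool.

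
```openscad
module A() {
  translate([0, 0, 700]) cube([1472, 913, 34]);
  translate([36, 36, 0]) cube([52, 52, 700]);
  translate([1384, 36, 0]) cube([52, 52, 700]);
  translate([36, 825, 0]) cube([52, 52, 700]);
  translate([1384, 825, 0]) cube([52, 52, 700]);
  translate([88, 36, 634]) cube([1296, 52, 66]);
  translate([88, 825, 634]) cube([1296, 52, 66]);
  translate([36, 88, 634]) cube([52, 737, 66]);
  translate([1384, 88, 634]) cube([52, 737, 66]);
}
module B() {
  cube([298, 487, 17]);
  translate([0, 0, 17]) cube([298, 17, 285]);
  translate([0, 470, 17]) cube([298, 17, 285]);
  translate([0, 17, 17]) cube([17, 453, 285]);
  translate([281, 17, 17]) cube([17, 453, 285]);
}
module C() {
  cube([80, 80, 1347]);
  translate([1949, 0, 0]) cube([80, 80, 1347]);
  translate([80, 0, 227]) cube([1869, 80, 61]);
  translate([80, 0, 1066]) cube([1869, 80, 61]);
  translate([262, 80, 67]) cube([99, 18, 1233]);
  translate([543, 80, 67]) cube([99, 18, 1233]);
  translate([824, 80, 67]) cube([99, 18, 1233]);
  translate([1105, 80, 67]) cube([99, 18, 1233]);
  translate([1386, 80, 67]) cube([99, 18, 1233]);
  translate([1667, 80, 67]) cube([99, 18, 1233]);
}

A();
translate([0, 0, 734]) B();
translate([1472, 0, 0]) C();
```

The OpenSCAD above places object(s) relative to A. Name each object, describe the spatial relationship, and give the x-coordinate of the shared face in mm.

The table's +x face and the fence section's −x face are both at x = 1472 mm.

A is a table. B is an open box. C is a fence section. The open box is on top of the table. The fence section is against the table's +x side, with their −y faces flush. The x-coordinate of the shared face is 1472 mm.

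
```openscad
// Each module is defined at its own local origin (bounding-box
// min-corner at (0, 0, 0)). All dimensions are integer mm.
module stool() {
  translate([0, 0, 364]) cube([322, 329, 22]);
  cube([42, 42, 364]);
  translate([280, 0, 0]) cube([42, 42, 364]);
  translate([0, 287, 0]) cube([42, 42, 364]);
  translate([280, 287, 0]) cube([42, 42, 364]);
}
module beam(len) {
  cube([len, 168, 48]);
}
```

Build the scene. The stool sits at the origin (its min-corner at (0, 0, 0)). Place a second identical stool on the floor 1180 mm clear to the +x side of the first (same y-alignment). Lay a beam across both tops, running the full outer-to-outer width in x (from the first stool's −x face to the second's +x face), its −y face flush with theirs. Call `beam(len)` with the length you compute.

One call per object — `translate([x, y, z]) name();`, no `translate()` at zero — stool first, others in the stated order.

stool();
translate([1502, 0, 0]) stool();
translate([0, 0, 386]) beam(1824);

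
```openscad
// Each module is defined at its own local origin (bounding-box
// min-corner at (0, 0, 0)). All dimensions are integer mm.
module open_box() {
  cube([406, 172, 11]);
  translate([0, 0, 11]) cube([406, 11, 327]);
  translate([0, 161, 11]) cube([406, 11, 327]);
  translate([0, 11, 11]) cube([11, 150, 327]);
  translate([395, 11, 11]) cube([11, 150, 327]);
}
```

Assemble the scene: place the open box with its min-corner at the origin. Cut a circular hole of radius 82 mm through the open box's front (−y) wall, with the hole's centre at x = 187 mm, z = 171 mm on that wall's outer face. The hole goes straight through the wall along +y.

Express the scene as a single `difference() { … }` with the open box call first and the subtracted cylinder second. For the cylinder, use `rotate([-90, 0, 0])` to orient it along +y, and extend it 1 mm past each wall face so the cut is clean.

difference() {
  open_box();
  translate([187, -1, 171]) rotate([-90, 0, 0]) cylinder(h = 13, r = 82);
}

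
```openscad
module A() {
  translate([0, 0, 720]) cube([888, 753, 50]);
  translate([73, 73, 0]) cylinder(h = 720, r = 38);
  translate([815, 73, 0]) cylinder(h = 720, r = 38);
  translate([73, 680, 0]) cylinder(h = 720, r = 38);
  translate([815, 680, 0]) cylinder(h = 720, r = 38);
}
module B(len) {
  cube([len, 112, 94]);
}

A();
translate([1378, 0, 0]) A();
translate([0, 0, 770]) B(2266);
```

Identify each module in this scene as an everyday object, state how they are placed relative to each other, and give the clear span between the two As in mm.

A is a table. B is a beam. A beam spans the tops of two tables. The clear span between the two tables is 490 mm.

Second table starts at x = 1378; first ends at x = 888; clear span = 1378 − 888 = 490 mm.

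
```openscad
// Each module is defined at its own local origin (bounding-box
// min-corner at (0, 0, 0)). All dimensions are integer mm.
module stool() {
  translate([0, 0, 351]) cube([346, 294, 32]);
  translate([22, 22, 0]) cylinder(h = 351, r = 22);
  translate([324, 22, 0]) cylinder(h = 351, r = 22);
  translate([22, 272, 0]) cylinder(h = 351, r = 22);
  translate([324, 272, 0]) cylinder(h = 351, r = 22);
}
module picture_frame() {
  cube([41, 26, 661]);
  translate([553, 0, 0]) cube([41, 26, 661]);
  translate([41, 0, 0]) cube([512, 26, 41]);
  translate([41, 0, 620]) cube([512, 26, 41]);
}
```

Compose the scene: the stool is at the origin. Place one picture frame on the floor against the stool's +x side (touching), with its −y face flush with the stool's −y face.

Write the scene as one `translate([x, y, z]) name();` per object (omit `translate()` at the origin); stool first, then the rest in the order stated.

stool();
translate([346, 0, 0]) picture_frame();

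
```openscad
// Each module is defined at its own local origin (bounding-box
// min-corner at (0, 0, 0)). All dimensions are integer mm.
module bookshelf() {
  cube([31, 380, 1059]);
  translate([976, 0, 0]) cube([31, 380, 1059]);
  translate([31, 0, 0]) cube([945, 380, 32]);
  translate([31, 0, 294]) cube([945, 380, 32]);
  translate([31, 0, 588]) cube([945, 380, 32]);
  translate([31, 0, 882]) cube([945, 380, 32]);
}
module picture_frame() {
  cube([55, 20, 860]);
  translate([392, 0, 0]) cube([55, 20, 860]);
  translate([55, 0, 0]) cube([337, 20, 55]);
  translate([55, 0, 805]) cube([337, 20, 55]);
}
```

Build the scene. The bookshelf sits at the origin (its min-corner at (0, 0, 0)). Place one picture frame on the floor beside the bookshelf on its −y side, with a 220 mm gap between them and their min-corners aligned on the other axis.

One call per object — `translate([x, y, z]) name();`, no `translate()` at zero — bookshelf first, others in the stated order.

bookshelf();
translate([0, -240, 0]) picture_frame();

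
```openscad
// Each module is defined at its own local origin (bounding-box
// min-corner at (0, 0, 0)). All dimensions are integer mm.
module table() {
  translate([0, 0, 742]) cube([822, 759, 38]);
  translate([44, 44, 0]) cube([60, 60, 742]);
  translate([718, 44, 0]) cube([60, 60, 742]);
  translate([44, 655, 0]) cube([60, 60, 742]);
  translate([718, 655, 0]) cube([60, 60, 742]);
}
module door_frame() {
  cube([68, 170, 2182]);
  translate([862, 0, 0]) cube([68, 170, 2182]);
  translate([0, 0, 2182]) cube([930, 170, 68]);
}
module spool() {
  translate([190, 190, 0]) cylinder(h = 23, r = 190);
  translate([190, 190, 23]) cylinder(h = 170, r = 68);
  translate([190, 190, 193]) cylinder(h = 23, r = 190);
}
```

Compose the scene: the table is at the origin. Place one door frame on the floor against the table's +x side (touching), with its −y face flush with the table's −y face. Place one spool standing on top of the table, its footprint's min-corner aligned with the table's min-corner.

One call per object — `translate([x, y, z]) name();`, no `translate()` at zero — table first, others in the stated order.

table();
translate([822, 0, 0]) door_frame();
translate([0, 0, 780]) spool();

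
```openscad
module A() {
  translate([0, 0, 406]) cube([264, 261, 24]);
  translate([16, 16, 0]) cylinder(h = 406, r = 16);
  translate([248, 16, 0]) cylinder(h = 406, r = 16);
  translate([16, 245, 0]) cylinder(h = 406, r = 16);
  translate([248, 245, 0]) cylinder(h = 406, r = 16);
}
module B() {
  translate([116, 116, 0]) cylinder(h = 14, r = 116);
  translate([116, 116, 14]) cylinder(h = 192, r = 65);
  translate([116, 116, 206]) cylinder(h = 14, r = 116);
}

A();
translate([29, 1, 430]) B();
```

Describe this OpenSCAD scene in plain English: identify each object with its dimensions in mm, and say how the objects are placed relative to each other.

A is a four-legged stool. The seat is a 264×261×24 mm slab whose top surface is at z = 430 mm; four round legs, each 32 mm in diameter, run from the floor (z = 0) to the underside of the seat, each leg's axis is inset half a diameter from the nearest pair of seat edges (so the leg's bounding box is flush with the corner).

B is a spool: two coaxial disc flanges of radius 116 mm and thickness 14 mm, joined by a core cylinder of radius 65 mm and height 192 mm. The lower flange rests on z = 0 and the three cylinders share a vertical axis.

The spool is on top of the stool.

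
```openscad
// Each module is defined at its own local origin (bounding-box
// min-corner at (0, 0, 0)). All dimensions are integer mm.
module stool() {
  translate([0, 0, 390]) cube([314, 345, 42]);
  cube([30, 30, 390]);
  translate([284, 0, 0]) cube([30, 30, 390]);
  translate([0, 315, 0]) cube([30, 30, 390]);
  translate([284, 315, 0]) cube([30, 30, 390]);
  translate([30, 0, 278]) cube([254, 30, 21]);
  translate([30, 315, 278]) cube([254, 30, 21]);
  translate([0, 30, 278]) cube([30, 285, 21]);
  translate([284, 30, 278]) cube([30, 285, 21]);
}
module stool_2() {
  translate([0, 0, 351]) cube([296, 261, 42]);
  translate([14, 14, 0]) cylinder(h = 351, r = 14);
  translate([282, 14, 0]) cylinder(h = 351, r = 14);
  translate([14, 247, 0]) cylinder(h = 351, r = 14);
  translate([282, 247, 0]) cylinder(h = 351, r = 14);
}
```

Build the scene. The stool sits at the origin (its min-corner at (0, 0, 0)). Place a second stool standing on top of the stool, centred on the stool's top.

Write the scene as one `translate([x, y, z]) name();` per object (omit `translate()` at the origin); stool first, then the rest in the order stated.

stool();
translate([9, 42, 432]) stool_2();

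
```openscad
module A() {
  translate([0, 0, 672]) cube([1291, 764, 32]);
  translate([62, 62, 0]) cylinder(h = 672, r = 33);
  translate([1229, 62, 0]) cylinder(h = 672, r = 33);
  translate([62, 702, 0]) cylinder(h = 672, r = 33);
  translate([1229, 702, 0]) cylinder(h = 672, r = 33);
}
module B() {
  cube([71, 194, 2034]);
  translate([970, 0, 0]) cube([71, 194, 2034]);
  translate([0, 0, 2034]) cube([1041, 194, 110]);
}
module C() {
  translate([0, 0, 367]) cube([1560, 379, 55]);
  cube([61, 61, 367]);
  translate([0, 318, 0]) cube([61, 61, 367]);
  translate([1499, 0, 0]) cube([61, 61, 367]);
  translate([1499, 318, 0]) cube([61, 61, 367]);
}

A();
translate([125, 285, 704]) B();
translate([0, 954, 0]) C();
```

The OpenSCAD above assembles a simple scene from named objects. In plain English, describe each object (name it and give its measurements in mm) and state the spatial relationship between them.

A is a rectangular dining table. The top is 1291×764×32 mm with its upper surface at z = 704 mm. It stands on four round legs of 66 mm diameter, each leg's bounding box inset 29 mm from the nearest pair of top edges, running from the floor to the underside of the top.

B is a door frame. The clear opening is 899 mm wide and 2034 mm high. Two 71 mm wide jambs, 194 mm deep, stand either side of the opening from the floor to the top of the opening. A 110 mm thick head sits across the top of both jambs, spanning the full outside width of the frame.

C is a long wooden bench with a 1560 mm (x) × 379 mm (y) seat, 55 mm thick, its top surface 422 mm above the floor. Four 61 mm square legs at the seat corners, flush with the edges, run from z = 0 to the seat underside.

The door frame is on top of the table, centred. The bench is on the floor beside the table on its +y side.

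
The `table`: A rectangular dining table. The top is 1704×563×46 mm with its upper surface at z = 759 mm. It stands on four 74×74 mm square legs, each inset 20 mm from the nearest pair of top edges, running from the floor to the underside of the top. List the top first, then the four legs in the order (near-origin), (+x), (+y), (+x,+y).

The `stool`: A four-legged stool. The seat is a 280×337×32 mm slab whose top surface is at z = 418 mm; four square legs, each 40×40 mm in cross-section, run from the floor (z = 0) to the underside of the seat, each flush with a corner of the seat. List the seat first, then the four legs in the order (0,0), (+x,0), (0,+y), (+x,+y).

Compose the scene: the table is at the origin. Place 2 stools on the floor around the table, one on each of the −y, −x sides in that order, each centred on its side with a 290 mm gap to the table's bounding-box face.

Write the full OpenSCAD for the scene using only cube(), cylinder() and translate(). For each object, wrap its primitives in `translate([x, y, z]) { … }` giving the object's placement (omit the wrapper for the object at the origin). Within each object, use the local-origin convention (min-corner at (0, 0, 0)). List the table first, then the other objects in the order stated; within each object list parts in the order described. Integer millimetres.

translate([0, 0, 713]) cube([1704, 563, 46]);
translate([20, 20, 0]) cube([74, 74, 713]);
translate([1610, 20, 0]) cube([74, 74, 713]);
translate([20, 469, 0]) cube([74, 74, 713]);
translate([1610, 469, 0]) cube([74, 74, 713]);
translate([712, -627, 0]) {
  translate([0, 0, 386]) cube([280, 337, 32]);
  cube([40, 40, 386]);
  translate([240, 0, 0]) cube([40, 40, 386]);
  translate([0, 297, 0]) cube([40, 40, 386]);
  translate([240, 297, 0]) cube([40, 40, 386]);
}
translate([-570, 113, 0]) {
  translate([0, 0, 386]) cube([280, 337, 32]);
  cube([40, 40, 386]);
  translate([240, 0, 0]) cube([40, 40, 386]);
  translate([0, 297, 0]) cube([40, 40, 386]);
  translate([240, 297, 0]) cube([40, 40, 386]);
}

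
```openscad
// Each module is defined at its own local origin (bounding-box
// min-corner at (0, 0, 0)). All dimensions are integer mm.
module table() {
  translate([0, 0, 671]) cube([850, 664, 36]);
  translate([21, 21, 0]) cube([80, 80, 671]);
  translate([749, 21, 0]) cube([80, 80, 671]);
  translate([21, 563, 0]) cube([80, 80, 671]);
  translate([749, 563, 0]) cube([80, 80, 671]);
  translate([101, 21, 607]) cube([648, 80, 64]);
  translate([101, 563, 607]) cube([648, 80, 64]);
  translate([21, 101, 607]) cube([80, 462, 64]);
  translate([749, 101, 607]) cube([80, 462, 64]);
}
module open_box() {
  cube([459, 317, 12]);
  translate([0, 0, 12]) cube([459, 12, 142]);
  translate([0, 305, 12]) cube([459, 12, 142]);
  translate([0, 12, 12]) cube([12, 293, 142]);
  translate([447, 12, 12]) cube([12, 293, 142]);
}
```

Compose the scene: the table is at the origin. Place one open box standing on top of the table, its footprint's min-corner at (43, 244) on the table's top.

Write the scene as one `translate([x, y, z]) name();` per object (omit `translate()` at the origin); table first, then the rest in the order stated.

table();
translate([43, 244, 707]) open_box();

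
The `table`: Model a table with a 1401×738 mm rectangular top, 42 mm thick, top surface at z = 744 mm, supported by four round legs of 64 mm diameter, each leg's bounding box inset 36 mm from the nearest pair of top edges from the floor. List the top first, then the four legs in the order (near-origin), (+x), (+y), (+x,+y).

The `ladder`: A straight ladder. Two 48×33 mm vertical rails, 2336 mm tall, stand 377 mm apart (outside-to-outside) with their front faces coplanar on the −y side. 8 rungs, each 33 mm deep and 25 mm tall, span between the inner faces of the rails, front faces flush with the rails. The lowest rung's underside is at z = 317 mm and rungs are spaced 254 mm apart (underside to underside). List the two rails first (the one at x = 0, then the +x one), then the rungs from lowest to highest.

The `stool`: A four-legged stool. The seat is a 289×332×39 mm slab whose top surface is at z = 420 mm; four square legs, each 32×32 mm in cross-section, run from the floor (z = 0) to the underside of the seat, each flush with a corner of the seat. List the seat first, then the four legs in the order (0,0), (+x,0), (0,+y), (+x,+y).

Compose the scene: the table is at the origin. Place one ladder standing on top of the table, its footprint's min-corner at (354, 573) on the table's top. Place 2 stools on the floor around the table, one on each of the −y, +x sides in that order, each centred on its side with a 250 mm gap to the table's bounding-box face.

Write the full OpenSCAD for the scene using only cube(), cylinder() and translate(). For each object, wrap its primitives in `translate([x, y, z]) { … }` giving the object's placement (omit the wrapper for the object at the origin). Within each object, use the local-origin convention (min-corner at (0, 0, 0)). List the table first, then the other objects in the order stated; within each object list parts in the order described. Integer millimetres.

translate([0, 0, 702]) cube([1401, 738, 42]);
translate([68, 68, 0]) cylinder(h = 702, r = 32);
translate([1333, 68, 0]) cylinder(h = 702, r = 32);
translate([68, 670, 0]) cylinder(h = 702, r = 32);
translate([1333, 670, 0]) cylinder(h = 702, r = 32);
translate([354, 573, 744]) {
  cube([48, 33, 2336]);
  translate([329, 0, 0]) cube([48, 33, 2336]);
  translate([48, 0, 317]) cube([281, 33, 25]);
  translate([48, 0, 571]) cube([281, 33, 25]);
  translate([48, 0, 825]) cube([281, 33, 25]);
  translate([48, 0, 1079]) cube([281, 33, 25]);
  translate([48, 0, 1333]) cube([281, 33, 25]);
  translate([48, 0, 1587]) cube([281, 33, 25]);
  translate([48, 0, 1841]) cube([281, 33, 25]);
  translate([48, 0, 2095]) cube([281, 33, 25]);
}
translate([556, -582, 0]) {
  translate([0, 0, 381]) cube([289, 332, 39]);
  cube([32, 32, 381]);
  translate([257, 0, 0]) cube([32, 32, 381]);
  translate([0, 300, 0]) cube([32, 32, 381]);
  translate([257, 300, 0]) cube([32, 32, 381]);
}
translate([1651, 203, 0]) {
  translate([0, 0, 381]) cube([289, 332, 39]);
  cube([32, 32, 381]);
  translate([257, 0, 0]) cube([32, 32, 381]);
  translate([0, 300, 0]) cube([32, 32, 381]);
  translate([257, 300, 0]) cube([32, 32, 381]);
}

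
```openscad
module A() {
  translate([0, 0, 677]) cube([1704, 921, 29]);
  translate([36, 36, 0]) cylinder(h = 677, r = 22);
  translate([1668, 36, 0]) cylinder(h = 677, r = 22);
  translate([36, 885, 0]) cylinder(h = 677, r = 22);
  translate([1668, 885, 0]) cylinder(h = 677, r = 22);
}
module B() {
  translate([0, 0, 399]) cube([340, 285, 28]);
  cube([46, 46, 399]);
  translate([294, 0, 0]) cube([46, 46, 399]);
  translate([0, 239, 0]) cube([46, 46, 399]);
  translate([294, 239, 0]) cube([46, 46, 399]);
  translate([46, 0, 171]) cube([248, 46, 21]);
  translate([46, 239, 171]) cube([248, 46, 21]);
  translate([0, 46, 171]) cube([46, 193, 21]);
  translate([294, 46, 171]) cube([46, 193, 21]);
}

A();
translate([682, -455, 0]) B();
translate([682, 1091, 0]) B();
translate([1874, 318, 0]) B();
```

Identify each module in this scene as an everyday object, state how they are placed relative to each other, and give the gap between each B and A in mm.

A is a table. B is a stool. Three stools sit around the table at the −y, +y, +x sides. The gap between each stool and the table is 170 mm.

Each stool's nearest face is 170 mm from the table's bounding box.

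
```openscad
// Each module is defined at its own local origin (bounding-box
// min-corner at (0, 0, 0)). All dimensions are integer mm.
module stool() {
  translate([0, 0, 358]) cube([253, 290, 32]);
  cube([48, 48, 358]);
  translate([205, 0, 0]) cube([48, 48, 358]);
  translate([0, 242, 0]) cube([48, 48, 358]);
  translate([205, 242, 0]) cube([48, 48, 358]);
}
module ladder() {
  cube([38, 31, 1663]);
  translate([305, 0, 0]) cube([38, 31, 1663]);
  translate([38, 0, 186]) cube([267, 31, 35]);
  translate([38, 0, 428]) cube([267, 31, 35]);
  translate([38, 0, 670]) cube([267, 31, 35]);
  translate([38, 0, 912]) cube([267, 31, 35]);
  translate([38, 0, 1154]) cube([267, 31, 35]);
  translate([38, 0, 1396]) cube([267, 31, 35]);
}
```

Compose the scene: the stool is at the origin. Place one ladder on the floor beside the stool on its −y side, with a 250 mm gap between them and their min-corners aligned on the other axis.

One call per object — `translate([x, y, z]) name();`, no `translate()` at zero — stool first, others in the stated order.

stool();
translate([0, -281, 0]) ladder();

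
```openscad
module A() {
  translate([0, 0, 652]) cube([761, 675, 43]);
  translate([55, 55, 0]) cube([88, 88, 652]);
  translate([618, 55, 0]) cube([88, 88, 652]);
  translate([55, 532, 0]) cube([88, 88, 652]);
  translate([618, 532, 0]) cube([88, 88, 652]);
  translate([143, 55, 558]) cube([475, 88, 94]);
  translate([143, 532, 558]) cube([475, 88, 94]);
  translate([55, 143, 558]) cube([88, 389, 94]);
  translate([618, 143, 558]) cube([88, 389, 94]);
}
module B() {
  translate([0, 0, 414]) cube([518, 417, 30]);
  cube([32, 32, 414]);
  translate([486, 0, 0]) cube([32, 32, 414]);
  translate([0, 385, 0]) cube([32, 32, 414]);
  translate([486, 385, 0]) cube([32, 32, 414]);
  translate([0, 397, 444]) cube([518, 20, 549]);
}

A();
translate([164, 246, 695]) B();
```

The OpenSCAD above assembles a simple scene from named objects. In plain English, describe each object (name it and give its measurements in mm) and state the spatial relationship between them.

A is a table with a 761×675 mm rectangular top, 43 mm thick, top surface at z = 695 mm, supported by four 88×88 mm square legs, each inset 55 mm from the nearest pair of top edges, running from the floor. Four apron rails, 88 mm thick and 94 mm tall, run between adjacent legs with their top edges flush with the underside of the top and their outer faces flush with the legs' outer faces.

B is a chair. The seat is a 518×417×30 mm slab with its top at z = 444 mm, on four 32×32 mm corner legs (flush with the seat edges, standing on z = 0). A flat backrest 20 mm thick, 549 mm tall, spans the full seat width and rises from the seat top along its +y edge, rear face flush with the rear of the seat.

The chair is on top of the table.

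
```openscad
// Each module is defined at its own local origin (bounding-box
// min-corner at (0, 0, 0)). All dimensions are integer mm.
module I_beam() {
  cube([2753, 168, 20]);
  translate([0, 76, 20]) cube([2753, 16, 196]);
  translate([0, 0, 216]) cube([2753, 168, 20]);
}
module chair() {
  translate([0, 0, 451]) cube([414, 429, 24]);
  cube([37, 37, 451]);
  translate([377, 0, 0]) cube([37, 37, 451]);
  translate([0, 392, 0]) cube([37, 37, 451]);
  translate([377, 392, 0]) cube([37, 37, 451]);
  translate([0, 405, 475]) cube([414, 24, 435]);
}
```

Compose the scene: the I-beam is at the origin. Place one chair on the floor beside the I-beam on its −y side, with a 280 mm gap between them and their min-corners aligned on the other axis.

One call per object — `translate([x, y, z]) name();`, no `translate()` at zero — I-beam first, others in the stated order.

I_beam();
translate([0, -709, 0]) chair();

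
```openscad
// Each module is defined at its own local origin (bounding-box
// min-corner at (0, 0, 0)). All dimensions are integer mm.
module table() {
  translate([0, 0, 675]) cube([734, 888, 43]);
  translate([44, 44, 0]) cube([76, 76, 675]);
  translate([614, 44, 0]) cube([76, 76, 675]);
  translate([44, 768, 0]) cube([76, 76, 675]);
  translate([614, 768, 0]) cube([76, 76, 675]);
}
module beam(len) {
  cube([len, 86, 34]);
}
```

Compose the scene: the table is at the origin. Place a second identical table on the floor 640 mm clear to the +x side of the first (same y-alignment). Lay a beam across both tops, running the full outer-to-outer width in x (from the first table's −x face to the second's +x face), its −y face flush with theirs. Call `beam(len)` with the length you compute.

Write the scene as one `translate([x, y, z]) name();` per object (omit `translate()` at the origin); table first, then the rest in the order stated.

table();
translate([1374, 0, 0]) table();
translate([0, 0, 718]) beam(2108);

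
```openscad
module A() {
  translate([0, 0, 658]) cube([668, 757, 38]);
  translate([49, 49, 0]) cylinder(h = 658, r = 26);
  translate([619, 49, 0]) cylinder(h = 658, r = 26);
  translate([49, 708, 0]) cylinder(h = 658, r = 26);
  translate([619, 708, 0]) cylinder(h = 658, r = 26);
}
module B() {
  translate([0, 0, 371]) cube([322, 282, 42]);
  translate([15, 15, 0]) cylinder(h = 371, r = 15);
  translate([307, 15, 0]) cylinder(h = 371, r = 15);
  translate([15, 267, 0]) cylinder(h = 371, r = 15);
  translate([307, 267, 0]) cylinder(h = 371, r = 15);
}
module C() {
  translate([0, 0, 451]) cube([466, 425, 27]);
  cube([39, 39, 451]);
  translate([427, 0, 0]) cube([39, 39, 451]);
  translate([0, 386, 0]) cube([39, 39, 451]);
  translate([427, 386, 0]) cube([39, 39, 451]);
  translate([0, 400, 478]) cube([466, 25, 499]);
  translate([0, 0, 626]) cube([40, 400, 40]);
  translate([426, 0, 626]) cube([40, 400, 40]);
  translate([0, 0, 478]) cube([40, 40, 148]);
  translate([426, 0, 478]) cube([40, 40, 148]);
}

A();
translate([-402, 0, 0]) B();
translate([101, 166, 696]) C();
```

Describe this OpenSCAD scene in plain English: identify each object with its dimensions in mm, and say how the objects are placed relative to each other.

A is a table: top 668 mm (x) × 757 mm (y), 38 mm thick, upper face at z = 696 mm, on four round legs of 52 mm diameter, each leg's bounding box inset 23 mm from the nearest pair of top edges, running from z = 0 to the bottom of the top.

B is a four-legged stool. The seat is a 322×282×42 mm slab whose top surface is at z = 413 mm; four round legs, each 30 mm in diameter, run from the floor (z = 0) to the underside of the seat, each leg's axis is inset half a diameter from the nearest pair of seat edges (so the leg's bounding box is flush with the corner).

C is a chair: 466×425 mm seat, 27 mm thick, top at z = 478 mm, on four 39 mm square corner legs flush with the seat edges. A 25 mm thick backrest slab spans the full seat width, extending 499 mm above the seat top, its back face flush with the seat's +y edge. Two armrests of 40×40 mm section run along each side from the seat's front edge to the front of the backrest, top faces 188 mm above the seat top and outer faces flush with the seat's x-edges; a 40×40 mm post under the front of each armrest stands on the seat at the front corner.

The stool is on the floor beside the table on its −x side. The chair is on top of the table, centred.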